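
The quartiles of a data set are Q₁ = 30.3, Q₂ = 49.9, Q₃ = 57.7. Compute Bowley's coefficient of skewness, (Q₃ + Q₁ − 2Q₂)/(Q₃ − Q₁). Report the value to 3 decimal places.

numerator: Q₃ + Q₁ − 2Q₂ = 57.7 + 30.3 − 2×49.9 = -11.8000
denominator: Q₃ − Q₁ = 57.7 − 30.3 = 27.4000
Bowley skewness = -11.8000 / 27.4000 ≈ -0.431

-0.431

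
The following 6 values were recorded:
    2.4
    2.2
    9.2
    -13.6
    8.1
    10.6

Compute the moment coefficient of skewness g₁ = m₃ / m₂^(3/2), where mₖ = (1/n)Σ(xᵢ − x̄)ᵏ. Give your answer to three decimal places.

x̄ = (2.4 + 2.2 + 9.2 - 13.6 + 8.1 + 10.6) / 6 = 3.1500
deviations (xᵢ − x̄): -0.7500, -0.9500, 6.0500, -16.7500, 4.9500, 7.4500
Σ(xᵢ − x̄)² = 398.6350 ⇒ m₂ = 398.6350/6 = 66.43917
Σ(xᵢ − x̄)³ = -3944.4750 ⇒ m₃ = -3944.4750/6 = -657.41250
m₂^(3/2) = 66.43917^(1.5) = 541.54714
g₁ = m₃ / m₂^(3/2) = -657.41250 / 541.54714 ≈ -1.214

-1.214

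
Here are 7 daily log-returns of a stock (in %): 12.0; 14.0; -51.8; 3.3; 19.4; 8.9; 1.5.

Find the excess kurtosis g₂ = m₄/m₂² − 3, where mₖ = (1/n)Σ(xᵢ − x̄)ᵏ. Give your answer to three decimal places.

1.588

x̄ = 1.0429
Σ(xᵢ − x̄)² = 3484.3371 ⇒ m₂ = 497.76245
Σ(xᵢ − x̄)⁴ = 7957312.7843 ⇒ m₄ = 1136758.96918
m₂² = 247767.45561
g₂ = m₄/m₂² − 3 = 4.58801 − 3 ≈ 1.588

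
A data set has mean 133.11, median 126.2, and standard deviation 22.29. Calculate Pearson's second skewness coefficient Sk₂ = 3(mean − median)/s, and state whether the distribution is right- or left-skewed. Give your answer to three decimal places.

0.930, right-skewed

Sk₂ = 3(133.11 − 126.2) / 22.29 = 3 × 6.9100 / 22.29
    = 20.7300 / 22.29 ≈ 0.930
Sk₂ > 0 ⇒ mean > median ⇒ right-skewed (positive skew).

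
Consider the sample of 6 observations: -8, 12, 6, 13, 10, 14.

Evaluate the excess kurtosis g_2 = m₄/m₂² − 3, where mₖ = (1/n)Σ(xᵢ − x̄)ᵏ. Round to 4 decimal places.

0.3748

x̄ = 7.8333
Σ(xᵢ − x̄)² = 340.8333 ⇒ m₂ = 56.80556
Σ(xᵢ − x̄)⁴ = 65341.1528 ⇒ m₄ = 10890.19213
m₂² = 3226.87114
g_2 = m₄/m₂² − 3 = 3.37485 − 3 ≈ 0.3748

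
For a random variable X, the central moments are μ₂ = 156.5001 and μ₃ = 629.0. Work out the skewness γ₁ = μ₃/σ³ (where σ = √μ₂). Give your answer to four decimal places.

σ = √μ₂ = √156.5001 = 12.51000
σ³ = μ₂^(3/2) = 1957.81625
γ₁ = μ₃/σ³ = 629.0 / 1957.81625 ≈ 0.3213

0.3213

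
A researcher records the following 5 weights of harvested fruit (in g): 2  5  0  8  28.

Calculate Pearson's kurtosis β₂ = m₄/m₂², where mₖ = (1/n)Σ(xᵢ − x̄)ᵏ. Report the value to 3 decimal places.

2.900

x̄ = 8.6000
Σ(xᵢ − x̄)² = 507.2000 ⇒ m₂ = 101.44000
Σ(xᵢ − x̄)⁴ = 149182.4960 ⇒ m₄ = 29836.49920
m₂² = 10290.07360
β₂ = m₄/m₂² = 29836.49920 / 10290.07360 ≈ 2.900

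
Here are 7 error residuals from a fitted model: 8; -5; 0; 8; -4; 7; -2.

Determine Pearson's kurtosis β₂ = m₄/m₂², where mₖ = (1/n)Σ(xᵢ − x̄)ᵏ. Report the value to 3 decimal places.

x̄ = 1.7143
Σ(xᵢ − x̄)² = 201.4286 ⇒ m₂ = 28.77551
Σ(xᵢ − x̄)⁴ = 7200.2274 ⇒ m₄ = 1028.60392
m₂² = 828.02999
β₂ = m₄/m₂² = 1028.60392 / 828.02999 ≈ 1.242

1.242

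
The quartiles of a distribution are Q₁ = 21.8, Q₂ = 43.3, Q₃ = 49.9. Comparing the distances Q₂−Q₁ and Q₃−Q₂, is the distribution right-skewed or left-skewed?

Q₂ − Q₁ = 21.5;  Q₃ − Q₂ = 6.6
Q₂ − Q₁ > Q₃ − Q₂ ⇒ the lower half is more spread out ⇒ left-skewed.

left-skewed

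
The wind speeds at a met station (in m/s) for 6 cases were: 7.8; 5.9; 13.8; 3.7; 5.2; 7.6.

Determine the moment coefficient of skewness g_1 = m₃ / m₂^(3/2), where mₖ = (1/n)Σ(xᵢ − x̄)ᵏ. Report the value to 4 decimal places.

x̄ = (7.8 + 5.9 + 13.8 + 3.7 + 5.2 + 7.6) / 6 = 7.3333
deviations (xᵢ − x̄): 0.4667, -1.4333, 6.4667, -3.6333, -2.1333, 0.2667
Σ(xᵢ − x̄)² = 61.9133 ⇒ m₂ = 61.9133/6 = 10.31889
Σ(xᵢ − x̄)³ = 209.9244 ⇒ m₃ = 209.9244/6 = 34.98741
m₂^(3/2) = 10.31889^(1.5) = 33.14740
g_1 = m₃ / m₂^(3/2) = 34.98741 / 33.14740 ≈ 1.0555

1.0555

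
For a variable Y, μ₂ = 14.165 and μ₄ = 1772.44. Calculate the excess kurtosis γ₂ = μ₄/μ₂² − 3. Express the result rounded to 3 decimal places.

5.834

μ₂² = 14.165² = 200.64722
μ₄/μ₂² = 1772.44 / 200.64722 = 8.83361
γ₂ = 8.83361 − 3 ≈ 5.834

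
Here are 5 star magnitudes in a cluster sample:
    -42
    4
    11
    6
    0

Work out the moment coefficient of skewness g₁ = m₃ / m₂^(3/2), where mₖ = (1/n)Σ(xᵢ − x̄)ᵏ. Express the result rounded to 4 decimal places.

x̄ = (-42 + 4 + 11 + 6 + 0) / 5 = -4.2000
deviations (xᵢ − x̄): -37.8000, 8.2000, 15.2000, 10.2000, 4.2000
Σ(xᵢ − x̄)² = 1848.8000 ⇒ m₂ = 1848.8000/5 = 369.76000
Σ(xᵢ − x̄)³ = -48811.6800 ⇒ m₃ = -48811.6800/5 = -9762.33600
m₂^(3/2) = 369.76000^(1.5) = 7110.16849
g₁ = m₃ / m₂^(3/2) = -9762.33600 / 7110.16849 ≈ -1.3730

-1.3730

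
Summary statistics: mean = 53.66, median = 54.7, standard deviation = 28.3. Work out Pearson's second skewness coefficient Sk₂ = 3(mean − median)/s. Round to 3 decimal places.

-0.110

Sk₂ = 3(53.66 − 54.7) / 28.3 = 3 × -1.0400 / 28.3
    = -3.1200 / 28.3 ≈ -0.110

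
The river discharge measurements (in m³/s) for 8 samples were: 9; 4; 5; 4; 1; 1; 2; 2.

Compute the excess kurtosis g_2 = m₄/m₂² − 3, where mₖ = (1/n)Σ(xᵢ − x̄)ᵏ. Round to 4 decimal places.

x̄ = 3.5000
Σ(xᵢ − x̄)² = 50.0000 ⇒ m₂ = 6.25000
Σ(xᵢ − x̄)⁴ = 1008.5000 ⇒ m₄ = 126.06250
m₂² = 39.06250
g_2 = m₄/m₂² − 3 = 3.22720 − 3 ≈ 0.2272

0.2272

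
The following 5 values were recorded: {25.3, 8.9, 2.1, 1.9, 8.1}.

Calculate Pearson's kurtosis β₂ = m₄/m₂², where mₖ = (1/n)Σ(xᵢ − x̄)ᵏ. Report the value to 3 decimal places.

x̄ = 9.2600
Σ(xᵢ − x̄)² = 364.1920 ⇒ m₂ = 72.83840
Σ(xᵢ − x̄)⁴ = 71758.1564 ⇒ m₄ = 14351.63129
m₂² = 5305.43251
β₂ = m₄/m₂² = 14351.63129 / 5305.43251 ≈ 2.705

2.705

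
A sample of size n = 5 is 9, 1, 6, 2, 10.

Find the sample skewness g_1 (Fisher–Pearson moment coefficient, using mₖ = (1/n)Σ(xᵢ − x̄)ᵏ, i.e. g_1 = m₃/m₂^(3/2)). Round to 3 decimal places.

-0.083

x̄ = (9 + 1 + 6 + 2 + 10) / 5 = 5.6000
deviations (xᵢ − x̄): 3.4000, -4.6000, 0.4000, -3.6000, 4.4000
Σ(xᵢ − x̄)² = 65.2000 ⇒ m₂ = 65.2000/5 = 13.04000
Σ(xᵢ − x̄)³ = -19.4400 ⇒ m₃ = -19.4400/5 = -3.88800
m₂^(3/2) = 13.04000^(1.5) = 47.08867
g_1 = m₃ / m₂^(3/2) = -3.88800 / 47.08867 ≈ -0.083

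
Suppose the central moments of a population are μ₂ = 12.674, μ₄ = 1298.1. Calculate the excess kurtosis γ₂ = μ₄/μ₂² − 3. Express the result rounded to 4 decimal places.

5.0813

μ₂² = 12.674² = 160.63028
μ₄/μ₂² = 1298.1 / 160.63028 = 8.08129
γ₂ = 8.08129 − 3 ≈ 5.0813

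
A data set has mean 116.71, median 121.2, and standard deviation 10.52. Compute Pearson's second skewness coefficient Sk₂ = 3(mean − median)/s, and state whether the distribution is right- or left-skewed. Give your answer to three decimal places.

-1.280, left-skewed

Sk₂ = 3(116.71 − 121.2) / 10.52 = 3 × -4.4900 / 10.52
    = -13.4700 / 10.52 ≈ -1.280
Sk₂ < 0 ⇒ mean < median ⇒ left-skewed (negative skew).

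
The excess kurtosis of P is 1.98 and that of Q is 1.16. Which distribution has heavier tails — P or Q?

P

Higher excess kurtosis ⇒ heavier tails relative to the normal distribution.
1.98 vs 1.16: the larger is 1.98, so P has heavier tails.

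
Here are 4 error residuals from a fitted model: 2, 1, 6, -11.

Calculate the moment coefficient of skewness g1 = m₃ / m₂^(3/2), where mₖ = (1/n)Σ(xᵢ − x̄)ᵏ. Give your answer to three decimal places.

x̄ = (2 + 1 + 6 - 11) / 4 = -0.5000
deviations (xᵢ − x̄): 2.5000, 1.5000, 6.5000, -10.5000
Σ(xᵢ − x̄)² = 161.0000 ⇒ m₂ = 161.0000/4 = 40.25000
Σ(xᵢ − x̄)³ = -864.0000 ⇒ m₃ = -864.0000/4 = -216.00000
m₂^(3/2) = 40.25000^(1.5) = 255.35762
g1 = m₃ / m₂^(3/2) = -216.00000 / 255.35762 ≈ -0.846

-0.846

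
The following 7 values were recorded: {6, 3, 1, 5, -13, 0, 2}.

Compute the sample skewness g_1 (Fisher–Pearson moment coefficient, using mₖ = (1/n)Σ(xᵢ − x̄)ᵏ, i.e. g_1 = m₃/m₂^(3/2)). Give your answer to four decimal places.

x̄ = (6 + 3 + 1 + 5 - 13 + 0 + 2) / 7 = 0.5714
deviations (xᵢ − x̄): 5.4286, 2.4286, 0.4286, 4.4286, -13.5714, -0.5714, 1.4286
Σ(xᵢ − x̄)² = 241.7143 ⇒ m₂ = 241.7143/7 = 34.53061
Σ(xᵢ − x̄)³ = -2235.6735 ⇒ m₃ = -2235.6735/7 = -319.38192
m₂^(3/2) = 34.53061^(1.5) = 202.91139
g_1 = m₃ / m₂^(3/2) = -319.38192 / 202.91139 ≈ -1.5740

-1.5740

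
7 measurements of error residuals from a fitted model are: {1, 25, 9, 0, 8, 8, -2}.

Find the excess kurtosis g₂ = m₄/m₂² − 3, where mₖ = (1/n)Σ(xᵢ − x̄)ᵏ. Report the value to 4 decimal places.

x̄ = 7.0000
Σ(xᵢ − x̄)² = 496.0000 ⇒ m₂ = 70.85714
Σ(xᵢ − x̄)⁴ = 115252.0000 ⇒ m₄ = 16464.57143
m₂² = 5020.73469
g₂ = m₄/m₂² − 3 = 3.27932 − 3 ≈ 0.2793

0.2793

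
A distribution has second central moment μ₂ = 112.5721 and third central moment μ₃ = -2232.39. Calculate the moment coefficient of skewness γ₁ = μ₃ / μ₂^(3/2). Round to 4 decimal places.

-1.8691

σ = √μ₂ = √112.5721 = 10.61000
σ³ = μ₂^(3/2) = 1194.38998
γ₁ = μ₃/σ³ = -2232.39 / 1194.38998 ≈ -1.8691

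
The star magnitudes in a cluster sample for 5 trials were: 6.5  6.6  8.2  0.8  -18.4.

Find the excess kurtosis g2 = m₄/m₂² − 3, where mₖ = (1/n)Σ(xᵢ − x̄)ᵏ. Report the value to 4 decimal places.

-0.0875

x̄ = 0.7400
Σ(xᵢ − x̄)² = 489.5120 ⇒ m₂ = 97.90240
Σ(xᵢ − x̄)⁴ = 139581.7644 ⇒ m₄ = 27916.35288
m₂² = 9584.87993
g2 = m₄/m₂² − 3 = 2.91254 − 3 ≈ -0.0875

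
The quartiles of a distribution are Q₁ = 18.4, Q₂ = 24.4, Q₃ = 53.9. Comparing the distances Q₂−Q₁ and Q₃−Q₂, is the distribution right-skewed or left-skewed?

right-skewed

Q₂ − Q₁ = 6.0;  Q₃ − Q₂ = 29.5
Q₃ − Q₂ > Q₂ − Q₁ ⇒ the upper half is more spread out ⇒ right-skewed.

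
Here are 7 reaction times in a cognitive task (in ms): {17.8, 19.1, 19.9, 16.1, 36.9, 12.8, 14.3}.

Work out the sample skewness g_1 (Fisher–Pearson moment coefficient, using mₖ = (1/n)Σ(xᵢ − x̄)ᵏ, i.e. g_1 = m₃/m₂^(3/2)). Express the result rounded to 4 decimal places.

1.6234

x̄ = (17.8 + 19.1 + 19.9 + 16.1 + 36.9 + 12.8 + 14.3) / 7 = 19.5571
deviations (xᵢ − x̄): -1.7571, -0.4571, 0.3429, -3.4571, 17.3429, -6.7571, -5.2571
Σ(xᵢ − x̄)² = 389.4371 ⇒ m₂ = 389.4371/7 = 55.63388
Σ(xᵢ − x̄)³ = 4715.6740 ⇒ m₃ = 4715.6740/7 = 673.66772
m₂^(3/2) = 55.63388^(1.5) = 414.96264
g_1 = m₃ / m₂^(3/2) = 673.66772 / 414.96264 ≈ 1.6234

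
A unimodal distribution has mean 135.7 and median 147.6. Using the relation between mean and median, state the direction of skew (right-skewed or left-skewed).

mean − median = 135.7 − 147.6 = -11.9
mean < median ⇒ the longer tail is on the left ⇒ left-skewed (negatively skewed).

left-skewed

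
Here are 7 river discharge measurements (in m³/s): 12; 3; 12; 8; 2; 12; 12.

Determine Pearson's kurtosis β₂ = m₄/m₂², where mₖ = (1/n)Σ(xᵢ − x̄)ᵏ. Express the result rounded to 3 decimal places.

1.692

x̄ = 8.7143
Σ(xᵢ − x̄)² = 121.4286 ⇒ m₂ = 17.34694
Σ(xᵢ − x̄)⁴ = 3565.0437 ⇒ m₄ = 509.29196
m₂² = 300.91628
β₂ = m₄/m₂² = 509.29196 / 300.91628 ≈ 1.692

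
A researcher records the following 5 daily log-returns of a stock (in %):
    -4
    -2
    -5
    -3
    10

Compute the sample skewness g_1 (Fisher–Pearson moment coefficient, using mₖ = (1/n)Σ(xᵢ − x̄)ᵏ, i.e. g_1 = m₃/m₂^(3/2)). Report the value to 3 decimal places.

1.377

x̄ = (-4 - 2 - 5 - 3 + 10) / 5 = -0.8000
deviations (xᵢ − x̄): -3.2000, -1.2000, -4.2000, -2.2000, 10.8000
Σ(xᵢ − x̄)² = 150.8000 ⇒ m₂ = 150.8000/5 = 30.16000
Σ(xᵢ − x̄)³ = 1140.4800 ⇒ m₃ = 1140.4800/5 = 228.09600
m₂^(3/2) = 30.16000^(1.5) = 165.63305
g_1 = m₃ / m₂^(3/2) = 228.09600 / 165.63305 ≈ 1.377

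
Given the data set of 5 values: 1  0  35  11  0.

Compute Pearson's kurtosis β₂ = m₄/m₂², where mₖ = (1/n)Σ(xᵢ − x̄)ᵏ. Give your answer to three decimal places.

x̄ = 9.4000
Σ(xᵢ − x̄)² = 905.2000 ⇒ m₂ = 181.04000
Σ(xᵢ − x̄)⁴ = 450096.9760 ⇒ m₄ = 90019.39520
m₂² = 32775.48160
β₂ = m₄/m₂² = 90019.39520 / 32775.48160 ≈ 2.747

2.747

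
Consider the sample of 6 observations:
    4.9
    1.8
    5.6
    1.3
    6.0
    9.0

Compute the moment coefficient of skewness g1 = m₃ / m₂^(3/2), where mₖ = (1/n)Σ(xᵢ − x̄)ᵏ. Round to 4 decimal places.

0.0985

x̄ = (4.9 + 1.8 + 5.6 + 1.3 + 6.0 + 9.0) / 6 = 4.7667
deviations (xᵢ − x̄): 0.1333, -2.9667, 0.8333, -3.4667, 1.2333, 4.2333
Σ(xᵢ − x̄)² = 40.9733 ⇒ m₂ = 40.9733/6 = 6.82889
Σ(xᵢ − x̄)³ = 10.5516 ⇒ m₃ = 10.5516/6 = 1.75859
m₂^(3/2) = 6.82889^(1.5) = 17.84535
g1 = m₃ / m₂^(3/2) = 1.75859 / 17.84535 ≈ 0.0985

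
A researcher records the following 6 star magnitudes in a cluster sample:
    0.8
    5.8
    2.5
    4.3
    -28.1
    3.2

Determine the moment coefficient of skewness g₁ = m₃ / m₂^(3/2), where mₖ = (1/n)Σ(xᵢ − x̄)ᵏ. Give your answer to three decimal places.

-1.721

x̄ = (0.8 + 5.8 + 2.5 + 4.3 - 28.1 + 3.2) / 6 = -1.9167
deviations (xᵢ − x̄): 2.7167, 7.7167, 4.4167, 6.2167, -26.1833, 5.1167
Σ(xᵢ − x̄)² = 836.8283 ⇒ m₂ = 836.8283/6 = 139.47139
Σ(xᵢ − x̄)³ = -17010.5076 ⇒ m₃ = -17010.5076/6 = -2835.08459
m₂^(3/2) = 139.47139^(1.5) = 1647.12928
g₁ = m₃ / m₂^(3/2) = -2835.08459 / 1647.12928 ≈ -1.721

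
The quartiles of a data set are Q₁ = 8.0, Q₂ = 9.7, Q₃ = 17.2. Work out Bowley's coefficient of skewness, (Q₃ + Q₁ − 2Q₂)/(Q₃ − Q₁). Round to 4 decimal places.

numerator: Q₃ + Q₁ − 2Q₂ = 17.2 + 8.0 − 2×9.7 = 5.8000
denominator: Q₃ − Q₁ = 17.2 − 8.0 = 9.2000
Bowley skewness = 5.8000 / 9.2000 ≈ 0.6304

0.6304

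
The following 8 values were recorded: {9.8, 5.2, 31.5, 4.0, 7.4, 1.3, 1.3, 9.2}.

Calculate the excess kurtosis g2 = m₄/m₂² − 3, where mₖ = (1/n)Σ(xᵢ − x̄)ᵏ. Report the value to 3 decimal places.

1.971

x̄ = 8.7125
Σ(xᵢ − x̄)² = 666.8488 ⇒ m₂ = 83.35609
Σ(xᵢ − x̄)⁴ = 276329.2560 ⇒ m₄ = 34541.15700
m₂² = 6948.23837
g2 = m₄/m₂² − 3 = 4.97121 − 3 ≈ 1.971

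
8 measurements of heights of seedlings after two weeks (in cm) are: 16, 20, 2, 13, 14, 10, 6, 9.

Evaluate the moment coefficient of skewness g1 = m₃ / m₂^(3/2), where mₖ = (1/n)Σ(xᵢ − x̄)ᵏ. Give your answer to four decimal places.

-0.1190

x̄ = (16 + 20 + 2 + 13 + 14 + 10 + 6 + 9) / 8 = 11.2500
deviations (xᵢ − x̄): 4.7500, 8.7500, -9.2500, 1.7500, 2.7500, -1.2500, -5.2500, -2.2500
Σ(xᵢ − x̄)² = 229.5000 ⇒ m₂ = 229.5000/8 = 28.68750
Σ(xᵢ − x̄)³ = -146.2500 ⇒ m₃ = -146.2500/8 = -18.28125
m₂^(3/2) = 28.68750^(1.5) = 153.65230
g1 = m₃ / m₂^(3/2) = -18.28125 / 153.65230 ≈ -0.1190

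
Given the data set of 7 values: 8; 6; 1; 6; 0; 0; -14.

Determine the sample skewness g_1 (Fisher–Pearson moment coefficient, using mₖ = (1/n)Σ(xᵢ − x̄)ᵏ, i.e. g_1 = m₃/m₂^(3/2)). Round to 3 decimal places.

-1.251

x̄ = (8 + 6 + 1 + 6 + 0 + 0 - 14) / 7 = 1.0000
deviations (xᵢ − x̄): 7.0000, 5.0000, 0.0000, 5.0000, -1.0000, -1.0000, -15.0000
Σ(xᵢ − x̄)² = 326.0000 ⇒ m₂ = 326.0000/7 = 46.57143
Σ(xᵢ − x̄)³ = -2784.0000 ⇒ m₃ = -2784.0000/7 = -397.71429
m₂^(3/2) = 46.57143^(1.5) = 317.81862
g_1 = m₃ / m₂^(3/2) = -397.71429 / 317.81862 ≈ -1.251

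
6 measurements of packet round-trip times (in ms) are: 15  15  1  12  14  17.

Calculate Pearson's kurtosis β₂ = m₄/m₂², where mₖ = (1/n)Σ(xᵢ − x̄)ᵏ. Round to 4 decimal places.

3.6602

x̄ = 12.3333
Σ(xᵢ − x̄)² = 167.3333 ⇒ m₂ = 27.88889
Σ(xᵢ − x̄)⁴ = 17081.1111 ⇒ m₄ = 2846.85185
m₂² = 777.79012
β₂ = m₄/m₂² = 2846.85185 / 777.79012 ≈ 3.6602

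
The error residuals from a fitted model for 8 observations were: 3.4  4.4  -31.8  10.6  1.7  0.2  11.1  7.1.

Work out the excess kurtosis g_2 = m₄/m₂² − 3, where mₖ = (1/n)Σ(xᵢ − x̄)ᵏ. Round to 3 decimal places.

2.267

x̄ = 0.8375
Σ(xᵢ − x̄)² = 1325.4588 ⇒ m₂ = 165.68234
Σ(xᵢ − x̄)⁴ = 1156583.1017 ⇒ m₄ = 144572.88771
m₂² = 27450.63903
g_2 = m₄/m₂² − 3 = 5.26665 − 3 ≈ 2.267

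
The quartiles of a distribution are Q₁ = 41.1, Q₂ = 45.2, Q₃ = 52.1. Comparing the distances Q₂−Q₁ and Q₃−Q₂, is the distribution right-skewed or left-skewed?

Q₂ − Q₁ = 4.1;  Q₃ − Q₂ = 6.9
Q₃ − Q₂ > Q₂ − Q₁ ⇒ the upper half is more spread out ⇒ right-skewed.

right-skewed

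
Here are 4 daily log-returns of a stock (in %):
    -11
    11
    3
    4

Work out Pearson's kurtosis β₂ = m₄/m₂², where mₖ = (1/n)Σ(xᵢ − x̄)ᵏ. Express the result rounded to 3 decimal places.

2.082

x̄ = 1.7500
Σ(xᵢ − x̄)² = 254.7500 ⇒ m₂ = 63.68750
Σ(xᵢ − x̄)⁴ = 33775.5781 ⇒ m₄ = 8443.89453
m₂² = 4056.09766
β₂ = m₄/m₂² = 8443.89453 / 4056.09766 ≈ 2.082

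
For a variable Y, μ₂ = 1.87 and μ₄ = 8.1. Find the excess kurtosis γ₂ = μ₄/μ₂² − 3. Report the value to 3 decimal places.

-0.684

μ₂² = 1.87² = 3.49690
μ₄/μ₂² = 8.1 / 3.49690 = 2.31634
γ₂ = 2.31634 − 3 ≈ -0.684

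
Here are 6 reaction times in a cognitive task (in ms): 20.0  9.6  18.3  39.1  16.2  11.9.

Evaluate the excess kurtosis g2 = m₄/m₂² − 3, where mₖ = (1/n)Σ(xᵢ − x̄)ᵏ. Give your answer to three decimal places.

0.323

x̄ = 19.1833
Σ(xᵢ − x̄)² = 551.9083 ⇒ m₂ = 91.98472
Σ(xᵢ − x̄)⁴ = 168678.8373 ⇒ m₄ = 28113.13955
m₂² = 8461.18912
g2 = m₄/m₂² − 3 = 3.32260 − 3 ≈ 0.323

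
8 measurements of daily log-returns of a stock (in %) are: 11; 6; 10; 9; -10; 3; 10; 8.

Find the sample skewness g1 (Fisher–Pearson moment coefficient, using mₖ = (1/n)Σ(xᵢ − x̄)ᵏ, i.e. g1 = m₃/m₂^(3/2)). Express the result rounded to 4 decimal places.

-1.7121

x̄ = (11 + 6 + 10 + 9 - 10 + 3 + 10 + 8) / 8 = 5.8750
deviations (xᵢ − x̄): 5.1250, 0.1250, 4.1250, 3.1250, -15.8750, -2.8750, 4.1250, 2.1250
Σ(xᵢ − x̄)² = 334.8750 ⇒ m₂ = 334.8750/8 = 41.85938
Σ(xᵢ − x̄)³ = -3709.4063 ⇒ m₃ = -3709.4063/8 = -463.67578
m₂^(3/2) = 41.85938^(1.5) = 270.82522
g1 = m₃ / m₂^(3/2) = -463.67578 / 270.82522 ≈ -1.7121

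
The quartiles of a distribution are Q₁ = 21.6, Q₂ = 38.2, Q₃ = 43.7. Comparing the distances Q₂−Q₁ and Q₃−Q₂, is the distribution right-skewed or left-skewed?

Q₂ − Q₁ = 16.6;  Q₃ − Q₂ = 5.5
Q₂ − Q₁ > Q₃ − Q₂ ⇒ the lower half is more spread out ⇒ left-skewed.

left-skewed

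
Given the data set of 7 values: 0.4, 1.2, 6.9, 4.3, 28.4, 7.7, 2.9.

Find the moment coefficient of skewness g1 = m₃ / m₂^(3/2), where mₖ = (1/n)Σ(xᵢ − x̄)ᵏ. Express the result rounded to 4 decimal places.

1.7150

x̄ = (0.4 + 1.2 + 6.9 + 4.3 + 28.4 + 7.7 + 2.9) / 7 = 7.4000
deviations (xᵢ − x̄): -7.0000, -6.2000, -0.5000, -3.1000, 21.0000, 0.3000, -4.5000
Σ(xᵢ − x̄)² = 558.6400 ⇒ m₂ = 558.6400/7 = 79.80571
Σ(xᵢ − x̄)³ = 8558.6580 ⇒ m₃ = 8558.6580/7 = 1222.66543
m₂^(3/2) = 79.80571^(1.5) = 712.93672
g1 = m₃ / m₂^(3/2) = 1222.66543 / 712.93672 ≈ 1.7150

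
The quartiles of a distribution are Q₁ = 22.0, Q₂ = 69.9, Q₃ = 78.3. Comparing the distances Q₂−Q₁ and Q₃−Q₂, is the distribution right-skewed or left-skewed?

left-skewed

Q₂ − Q₁ = 47.9;  Q₃ − Q₂ = 8.4
Q₂ − Q₁ > Q₃ − Q₂ ⇒ the lower half is more spread out ⇒ left-skewed.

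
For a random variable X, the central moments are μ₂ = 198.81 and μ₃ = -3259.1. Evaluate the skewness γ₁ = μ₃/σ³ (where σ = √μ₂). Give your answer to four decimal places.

σ = √μ₂ = √198.81 = 14.10000
σ³ = μ₂^(3/2) = 2803.22100
γ₁ = μ₃/σ³ = -3259.1 / 2803.22100 ≈ -1.1626

-1.1626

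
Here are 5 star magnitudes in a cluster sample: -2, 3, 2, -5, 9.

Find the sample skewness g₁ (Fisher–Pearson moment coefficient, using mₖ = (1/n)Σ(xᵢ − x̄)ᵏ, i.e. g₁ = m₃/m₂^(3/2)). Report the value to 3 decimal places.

0.263

x̄ = (-2 + 3 + 2 - 5 + 9) / 5 = 1.4000
deviations (xᵢ − x̄): -3.4000, 1.6000, 0.6000, -6.4000, 7.6000
Σ(xᵢ − x̄)² = 113.2000 ⇒ m₂ = 113.2000/5 = 22.64000
Σ(xᵢ − x̄)³ = 141.8400 ⇒ m₃ = 141.8400/5 = 28.36800
m₂^(3/2) = 22.64000^(1.5) = 107.72454
g₁ = m₃ / m₂^(3/2) = 28.36800 / 107.72454 ≈ 0.263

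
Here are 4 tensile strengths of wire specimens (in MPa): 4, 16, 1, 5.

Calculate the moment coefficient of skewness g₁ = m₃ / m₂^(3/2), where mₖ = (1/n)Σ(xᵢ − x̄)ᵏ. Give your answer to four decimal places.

0.9173

x̄ = (4 + 16 + 1 + 5) / 4 = 6.5000
deviations (xᵢ − x̄): -2.5000, 9.5000, -5.5000, -1.5000
Σ(xᵢ − x̄)² = 129.0000 ⇒ m₂ = 129.0000/4 = 32.25000
Σ(xᵢ − x̄)³ = 672.0000 ⇒ m₃ = 672.0000/4 = 168.00000
m₂^(3/2) = 32.25000^(1.5) = 183.14479
g₁ = m₃ / m₂^(3/2) = 168.00000 / 183.14479 ≈ 0.9173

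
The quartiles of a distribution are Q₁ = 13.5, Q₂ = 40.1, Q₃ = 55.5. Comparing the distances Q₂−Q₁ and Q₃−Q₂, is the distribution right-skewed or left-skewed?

left-skewed

Q₂ − Q₁ = 26.6;  Q₃ − Q₂ = 15.4
Q₂ − Q₁ > Q₃ − Q₂ ⇒ the lower half is more spread out ⇒ left-skewed.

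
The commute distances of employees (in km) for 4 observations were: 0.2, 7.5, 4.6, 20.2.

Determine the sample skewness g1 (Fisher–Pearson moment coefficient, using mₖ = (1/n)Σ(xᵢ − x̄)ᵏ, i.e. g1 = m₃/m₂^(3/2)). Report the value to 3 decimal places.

x̄ = (0.2 + 7.5 + 4.6 + 20.2) / 4 = 8.1250
deviations (xᵢ − x̄): -7.9250, -0.6250, -3.5250, 12.0750
Σ(xᵢ − x̄)² = 221.4275 ⇒ m₂ = 221.4275/4 = 55.35687
Σ(xᵢ − x̄)³ = 1218.8239 ⇒ m₃ = 1218.8239/4 = 304.70597
m₂^(3/2) = 55.35687^(1.5) = 411.86733
g1 = m₃ / m₂^(3/2) = 304.70597 / 411.86733 ≈ 0.740

0.740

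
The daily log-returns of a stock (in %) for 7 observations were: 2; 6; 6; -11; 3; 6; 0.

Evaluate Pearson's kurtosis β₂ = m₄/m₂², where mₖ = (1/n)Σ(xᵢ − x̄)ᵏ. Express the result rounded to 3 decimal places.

x̄ = 1.7143
Σ(xᵢ − x̄)² = 221.4286 ⇒ m₂ = 31.63265
Σ(xᵢ − x̄)⁴ = 27155.1662 ⇒ m₄ = 3879.30945
m₂² = 1000.62474
β₂ = m₄/m₂² = 3879.30945 / 1000.62474 ≈ 3.877

3.877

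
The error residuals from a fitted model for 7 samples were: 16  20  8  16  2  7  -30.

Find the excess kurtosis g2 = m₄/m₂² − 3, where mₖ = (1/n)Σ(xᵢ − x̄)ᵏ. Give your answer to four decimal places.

0.9856

x̄ = 5.5714
Σ(xᵢ − x̄)² = 1711.7143 ⇒ m₂ = 244.53061
Σ(xᵢ − x̄)⁴ = 1668248.6589 ⇒ m₄ = 238321.23698
m₂² = 59795.22032
g2 = m₄/m₂² − 3 = 3.98562 − 3 ≈ 0.9856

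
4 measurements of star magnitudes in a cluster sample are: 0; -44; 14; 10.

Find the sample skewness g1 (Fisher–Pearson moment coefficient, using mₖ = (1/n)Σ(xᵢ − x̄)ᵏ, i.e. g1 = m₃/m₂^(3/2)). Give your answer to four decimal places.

x̄ = (0 - 44 + 14 + 10) / 4 = -5.0000
deviations (xᵢ − x̄): 5.0000, -39.0000, 19.0000, 15.0000
Σ(xᵢ − x̄)² = 2132.0000 ⇒ m₂ = 2132.0000/4 = 533.00000
Σ(xᵢ − x̄)³ = -48960.0000 ⇒ m₃ = -48960.0000/4 = -12240.00000
m₂^(3/2) = 533.00000^(1.5) = 12305.26054
g1 = m₃ / m₂^(3/2) = -12240.00000 / 12305.26054 ≈ -0.9947

-0.9947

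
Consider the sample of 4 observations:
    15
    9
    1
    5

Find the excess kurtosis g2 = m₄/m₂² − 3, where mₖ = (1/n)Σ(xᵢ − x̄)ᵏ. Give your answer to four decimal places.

-1.2555

x̄ = 7.5000
Σ(xᵢ − x̄)² = 107.0000 ⇒ m₂ = 26.75000
Σ(xᵢ − x̄)⁴ = 4993.2500 ⇒ m₄ = 1248.31250
m₂² = 715.56250
g2 = m₄/m₂² − 3 = 1.74452 − 3 ≈ -1.2555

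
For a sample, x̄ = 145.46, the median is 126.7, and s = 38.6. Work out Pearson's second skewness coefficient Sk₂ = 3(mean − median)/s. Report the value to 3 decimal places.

Sk₂ = 3(145.46 − 126.7) / 38.6 = 3 × 18.7600 / 38.6
    = 56.2800 / 38.6 ≈ 1.458

1.458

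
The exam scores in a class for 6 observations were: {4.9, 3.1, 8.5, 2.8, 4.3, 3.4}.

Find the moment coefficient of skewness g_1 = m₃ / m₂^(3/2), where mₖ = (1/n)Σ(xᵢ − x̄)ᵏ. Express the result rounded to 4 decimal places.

x̄ = (4.9 + 3.1 + 8.5 + 2.8 + 4.3 + 3.4) / 6 = 4.5000
deviations (xᵢ − x̄): 0.4000, -1.4000, 4.0000, -1.7000, -0.2000, -1.1000
Σ(xᵢ − x̄)² = 22.2600 ⇒ m₂ = 22.2600/6 = 3.71000
Σ(xᵢ − x̄)³ = 55.0680 ⇒ m₃ = 55.0680/6 = 9.17800
m₂^(3/2) = 3.71000^(1.5) = 7.14596
g_1 = m₃ / m₂^(3/2) = 9.17800 / 7.14596 ≈ 1.2844

1.2844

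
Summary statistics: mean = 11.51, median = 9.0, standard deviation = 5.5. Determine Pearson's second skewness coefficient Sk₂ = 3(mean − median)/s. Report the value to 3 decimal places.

1.369

Sk₂ = 3(11.51 − 9.0) / 5.5 = 3 × 2.5100 / 5.5
    = 7.5300 / 5.5 ≈ 1.369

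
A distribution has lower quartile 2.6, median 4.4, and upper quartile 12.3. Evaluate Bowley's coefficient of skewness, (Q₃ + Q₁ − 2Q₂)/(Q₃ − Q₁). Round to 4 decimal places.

numerator: Q₃ + Q₁ − 2Q₂ = 12.3 + 2.6 − 2×4.4 = 6.1000
denominator: Q₃ − Q₁ = 12.3 − 2.6 = 9.7000
Bowley skewness = 6.1000 / 9.7000 ≈ 0.6289

0.6289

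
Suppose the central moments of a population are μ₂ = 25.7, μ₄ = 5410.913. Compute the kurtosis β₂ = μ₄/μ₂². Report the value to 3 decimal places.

μ₂² = 25.7² = 660.49000
μ₄/μ₂² = 5410.913 / 660.49000 = 8.19227
β₂ ≈ 8.192

8.192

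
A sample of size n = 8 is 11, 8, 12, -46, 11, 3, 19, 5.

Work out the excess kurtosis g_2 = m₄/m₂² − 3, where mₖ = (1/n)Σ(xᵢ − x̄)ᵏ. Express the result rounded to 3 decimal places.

x̄ = 2.8750
Σ(xᵢ − x̄)² = 2894.8750 ⇒ m₂ = 361.85938
Σ(xᵢ − x̄)⁴ = 5790168.9004 ⇒ m₄ = 723771.11255
m₂² = 130942.20728
g_2 = m₄/m₂² − 3 = 5.52741 − 3 ≈ 2.527

2.527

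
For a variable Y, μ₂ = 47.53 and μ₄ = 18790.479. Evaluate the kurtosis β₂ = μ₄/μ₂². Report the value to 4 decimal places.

8.3177

μ₂² = 47.53² = 2259.10090
μ₄/μ₂² = 18790.479 / 2259.10090 = 8.31768
β₂ ≈ 8.3177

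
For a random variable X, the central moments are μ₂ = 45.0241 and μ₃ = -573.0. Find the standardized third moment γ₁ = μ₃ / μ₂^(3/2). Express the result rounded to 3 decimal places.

-1.897

σ = √μ₂ = √45.0241 = 6.71000
σ³ = μ₂^(3/2) = 302.11171
γ₁ = μ₃/σ³ = -573.0 / 302.11171 ≈ -1.897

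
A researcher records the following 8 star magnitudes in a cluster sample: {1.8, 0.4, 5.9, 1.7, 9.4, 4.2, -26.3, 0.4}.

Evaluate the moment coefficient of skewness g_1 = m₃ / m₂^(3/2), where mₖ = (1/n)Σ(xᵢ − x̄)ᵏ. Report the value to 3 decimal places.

-1.898

x̄ = (1.8 + 0.4 + 5.9 + 1.7 + 9.4 + 4.2 - 26.3 + 0.4) / 8 = -0.3125
deviations (xᵢ − x̄): 2.1125, 0.7125, 6.2125, 2.0125, 9.7125, 4.5125, -25.9875, 0.7125
Σ(xᵢ − x̄)² = 838.1688 ⇒ m₂ = 838.1688/8 = 104.77109
Σ(xᵢ − x̄)³ = -16284.4957 ⇒ m₃ = -16284.4957/8 = -2035.56196
m₂^(3/2) = 104.77109^(1.5) = 1072.41336
g_1 = m₃ / m₂^(3/2) = -2035.56196 / 1072.41336 ≈ -1.898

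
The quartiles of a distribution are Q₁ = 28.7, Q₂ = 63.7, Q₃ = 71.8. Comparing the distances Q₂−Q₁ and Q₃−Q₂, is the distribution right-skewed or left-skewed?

left-skewed

Q₂ − Q₁ = 35.0;  Q₃ − Q₂ = 8.1
Q₂ − Q₁ > Q₃ − Q₂ ⇒ the lower half is more spread out ⇒ left-skewed.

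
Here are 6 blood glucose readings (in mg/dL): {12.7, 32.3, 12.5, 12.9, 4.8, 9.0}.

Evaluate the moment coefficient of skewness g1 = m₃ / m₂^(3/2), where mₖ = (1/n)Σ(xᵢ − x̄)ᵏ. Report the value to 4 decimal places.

x̄ = (12.7 + 32.3 + 12.5 + 12.9 + 4.8 + 9.0) / 6 = 14.0333
deviations (xᵢ − x̄): -1.3333, 18.2667, -1.5333, -1.1333, -9.2333, -5.0333
Σ(xᵢ − x̄)² = 449.6733 ⇒ m₂ = 449.6733/6 = 74.94556
Σ(xᵢ − x̄)³ = 5172.9284 ⇒ m₃ = 5172.9284/6 = 862.15474
m₂^(3/2) = 74.94556^(1.5) = 648.81193
g1 = m₃ / m₂^(3/2) = 862.15474 / 648.81193 ≈ 1.3288

1.3288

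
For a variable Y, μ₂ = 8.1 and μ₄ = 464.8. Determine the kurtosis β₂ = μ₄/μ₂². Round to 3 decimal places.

7.084

μ₂² = 8.1² = 65.61000
μ₄/μ₂² = 464.8 / 65.61000 = 7.08429
β₂ ≈ 7.084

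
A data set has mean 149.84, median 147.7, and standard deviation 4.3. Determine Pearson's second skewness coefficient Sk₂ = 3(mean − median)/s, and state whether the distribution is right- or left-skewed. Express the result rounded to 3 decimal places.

1.493, right-skewed

Sk₂ = 3(149.84 − 147.7) / 4.3 = 3 × 2.1400 / 4.3
    = 6.4200 / 4.3 ≈ 1.493
Sk₂ > 0 ⇒ mean > median ⇒ right-skewed (positive skew).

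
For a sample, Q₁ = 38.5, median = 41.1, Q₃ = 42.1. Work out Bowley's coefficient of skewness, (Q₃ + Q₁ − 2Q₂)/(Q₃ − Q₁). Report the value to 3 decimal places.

numerator: Q₃ + Q₁ − 2Q₂ = 42.1 + 38.5 − 2×41.1 = -1.6000
denominator: Q₃ − Q₁ = 42.1 − 38.5 = 3.6000
Bowley skewness = -1.6000 / 3.6000 ≈ -0.444

-0.444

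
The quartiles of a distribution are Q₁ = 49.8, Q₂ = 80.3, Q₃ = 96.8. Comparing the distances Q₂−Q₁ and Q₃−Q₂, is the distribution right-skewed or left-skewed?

left-skewed

Q₂ − Q₁ = 30.5;  Q₃ − Q₂ = 16.5
Q₂ − Q₁ > Q₃ − Q₂ ⇒ the lower half is more spread out ⇒ left-skewed.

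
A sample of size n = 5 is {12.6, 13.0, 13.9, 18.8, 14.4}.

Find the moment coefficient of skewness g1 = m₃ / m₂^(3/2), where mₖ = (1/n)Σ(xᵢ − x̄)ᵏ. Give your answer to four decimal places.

x̄ = (12.6 + 13.0 + 13.9 + 18.8 + 14.4) / 5 = 14.5400
deviations (xᵢ − x̄): -1.9400, -1.5400, -0.6400, 4.2600, -0.1400
Σ(xᵢ − x̄)² = 24.7120 ⇒ m₂ = 24.7120/5 = 4.94240
Σ(xᵢ − x̄)³ = 66.0902 ⇒ m₃ = 66.0902/5 = 13.21805
m₂^(3/2) = 4.94240^(1.5) = 10.98770
g1 = m₃ / m₂^(3/2) = 13.21805 / 10.98770 ≈ 1.2030

1.2030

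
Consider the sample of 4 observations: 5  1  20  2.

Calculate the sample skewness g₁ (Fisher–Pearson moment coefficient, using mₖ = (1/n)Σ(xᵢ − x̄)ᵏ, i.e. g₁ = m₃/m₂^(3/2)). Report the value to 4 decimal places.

1.0325

x̄ = (5 + 1 + 20 + 2) / 4 = 7.0000
deviations (xᵢ − x̄): -2.0000, -6.0000, 13.0000, -5.0000
Σ(xᵢ − x̄)² = 234.0000 ⇒ m₂ = 234.0000/4 = 58.50000
Σ(xᵢ − x̄)³ = 1848.0000 ⇒ m₃ = 1848.0000/4 = 462.00000
m₂^(3/2) = 58.50000^(1.5) = 447.43896
g₁ = m₃ / m₂^(3/2) = 462.00000 / 447.43896 ≈ 1.0325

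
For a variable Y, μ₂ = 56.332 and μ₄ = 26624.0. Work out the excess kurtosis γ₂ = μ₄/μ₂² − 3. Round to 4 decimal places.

5.3900

μ₂² = 56.332² = 3173.29422
μ₄/μ₂² = 26624.0 / 3173.29422 = 8.39002
γ₂ = 8.39002 − 3 ≈ 5.3900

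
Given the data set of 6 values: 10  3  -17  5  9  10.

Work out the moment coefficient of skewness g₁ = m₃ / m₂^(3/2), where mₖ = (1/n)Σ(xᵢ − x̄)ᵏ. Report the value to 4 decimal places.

x̄ = (10 + 3 - 17 + 5 + 9 + 10) / 6 = 3.3333
deviations (xᵢ − x̄): 6.6667, -0.3333, -20.3333, 1.6667, 5.6667, 6.6667
Σ(xᵢ − x̄)² = 537.3333 ⇒ m₂ = 537.3333/6 = 89.55556
Σ(xᵢ − x̄)³ = -7627.5556 ⇒ m₃ = -7627.5556/6 = -1271.25926
m₂^(3/2) = 89.55556^(1.5) = 847.49823
g₁ = m₃ / m₂^(3/2) = -1271.25926 / 847.49823 ≈ -1.5000

-1.5000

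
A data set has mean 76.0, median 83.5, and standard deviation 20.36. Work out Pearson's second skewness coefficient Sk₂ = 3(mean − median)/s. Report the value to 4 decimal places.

-1.1051

Sk₂ = 3(76.0 − 83.5) / 20.36 = 3 × -7.5000 / 20.36
    = -22.5000 / 20.36 ≈ -1.1051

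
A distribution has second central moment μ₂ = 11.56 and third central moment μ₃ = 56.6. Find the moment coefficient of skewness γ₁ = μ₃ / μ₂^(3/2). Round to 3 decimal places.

1.440

σ = √μ₂ = √11.56 = 3.40000
σ³ = μ₂^(3/2) = 39.30400
γ₁ = μ₃/σ³ = 56.6 / 39.30400 ≈ 1.440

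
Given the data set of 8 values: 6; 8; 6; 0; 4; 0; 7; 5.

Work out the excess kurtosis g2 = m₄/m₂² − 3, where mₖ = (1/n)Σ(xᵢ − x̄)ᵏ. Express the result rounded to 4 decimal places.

x̄ = 4.5000
Σ(xᵢ − x̄)² = 64.0000 ⇒ m₂ = 8.00000
Σ(xᵢ − x̄)⁴ = 1019.5000 ⇒ m₄ = 127.43750
m₂² = 64.00000
g2 = m₄/m₂² − 3 = 1.99121 − 3 ≈ -1.0088

-1.0088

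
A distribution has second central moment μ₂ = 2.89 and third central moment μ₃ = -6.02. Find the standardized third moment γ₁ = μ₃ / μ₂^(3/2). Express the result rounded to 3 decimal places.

σ = √μ₂ = √2.89 = 1.70000
σ³ = μ₂^(3/2) = 4.91300
γ₁ = μ₃/σ³ = -6.02 / 4.91300 ≈ -1.225

-1.225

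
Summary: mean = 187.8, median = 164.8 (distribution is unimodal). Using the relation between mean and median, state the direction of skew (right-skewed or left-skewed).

mean − median = 187.8 − 164.8 = 23.0
mean > median ⇒ the longer tail is on the right ⇒ right-skewed (positively skewed).

right-skewed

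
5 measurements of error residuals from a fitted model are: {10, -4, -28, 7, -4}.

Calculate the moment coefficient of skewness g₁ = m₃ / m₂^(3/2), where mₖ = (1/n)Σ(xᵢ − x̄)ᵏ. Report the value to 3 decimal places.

x̄ = (10 - 4 - 28 + 7 - 4) / 5 = -3.8000
deviations (xᵢ − x̄): 13.8000, -0.2000, -24.2000, 10.8000, -0.2000
Σ(xᵢ − x̄)² = 892.8000 ⇒ m₂ = 892.8000/5 = 178.56000
Σ(xᵢ − x̄)³ = -10284.7200 ⇒ m₃ = -10284.7200/5 = -2056.94400
m₂^(3/2) = 178.56000^(1.5) = 2386.03201
g₁ = m₃ / m₂^(3/2) = -2056.94400 / 2386.03201 ≈ -0.862

-0.862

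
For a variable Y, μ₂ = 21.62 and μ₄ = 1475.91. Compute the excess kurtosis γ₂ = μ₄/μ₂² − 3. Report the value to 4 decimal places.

μ₂² = 21.62² = 467.42440
μ₄/μ₂² = 1475.91 / 467.42440 = 3.15754
γ₂ = 3.15754 − 3 ≈ 0.1575

0.1575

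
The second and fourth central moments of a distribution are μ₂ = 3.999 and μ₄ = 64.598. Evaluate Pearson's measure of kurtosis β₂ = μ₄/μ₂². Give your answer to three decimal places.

4.039

μ₂² = 3.999² = 15.99200
μ₄/μ₂² = 64.598 / 15.99200 = 4.03939
β₂ ≈ 4.039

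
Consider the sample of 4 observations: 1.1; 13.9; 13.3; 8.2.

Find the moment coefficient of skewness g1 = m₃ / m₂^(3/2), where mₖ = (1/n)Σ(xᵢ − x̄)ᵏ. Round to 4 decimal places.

-0.6202

x̄ = (1.1 + 13.9 + 13.3 + 8.2) / 4 = 9.1250
deviations (xᵢ − x̄): -8.0250, 4.7750, 4.1750, -0.9250
Σ(xᵢ − x̄)² = 105.4875 ⇒ m₂ = 105.4875/4 = 26.37188
Σ(xᵢ − x̄)³ = -335.9606 ⇒ m₃ = -335.9606/4 = -83.99016
m₂^(3/2) = 26.37188^(1.5) = 135.42895
g1 = m₃ / m₂^(3/2) = -83.99016 / 135.42895 ≈ -0.6202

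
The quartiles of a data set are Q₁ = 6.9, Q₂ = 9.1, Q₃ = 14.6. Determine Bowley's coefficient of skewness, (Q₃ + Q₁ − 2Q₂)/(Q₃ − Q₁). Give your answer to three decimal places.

0.429

numerator: Q₃ + Q₁ − 2Q₂ = 14.6 + 6.9 − 2×9.1 = 3.3000
denominator: Q₃ − Q₁ = 14.6 − 6.9 = 7.7000
Bowley skewness = 3.3000 / 7.7000 ≈ 0.429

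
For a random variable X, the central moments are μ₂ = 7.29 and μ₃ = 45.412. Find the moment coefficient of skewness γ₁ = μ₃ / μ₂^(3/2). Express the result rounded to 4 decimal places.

2.3072

σ = √μ₂ = √7.29 = 2.70000
σ³ = μ₂^(3/2) = 19.68300
γ₁ = μ₃/σ³ = 45.412 / 19.68300 ≈ 2.3072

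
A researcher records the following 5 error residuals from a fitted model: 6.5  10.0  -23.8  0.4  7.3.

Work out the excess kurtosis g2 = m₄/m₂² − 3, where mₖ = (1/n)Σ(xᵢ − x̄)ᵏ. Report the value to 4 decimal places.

-0.0792

x̄ = 0.0800
Σ(xᵢ − x̄)² = 762.1080 ⇒ m₂ = 152.42160
Σ(xᵢ − x̄)⁴ = 339290.0725 ⇒ m₄ = 67858.01450
m₂² = 23232.34415
g2 = m₄/m₂² − 3 = 2.92084 − 3 ≈ -0.0792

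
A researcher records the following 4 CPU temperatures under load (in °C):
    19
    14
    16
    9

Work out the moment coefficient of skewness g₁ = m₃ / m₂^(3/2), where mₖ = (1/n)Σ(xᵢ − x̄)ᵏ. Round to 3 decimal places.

x̄ = (19 + 14 + 16 + 9) / 4 = 14.5000
deviations (xᵢ − x̄): 4.5000, -0.5000, 1.5000, -5.5000
Σ(xᵢ − x̄)² = 53.0000 ⇒ m₂ = 53.0000/4 = 13.25000
Σ(xᵢ − x̄)³ = -72.0000 ⇒ m₃ = -72.0000/4 = -18.00000
m₂^(3/2) = 13.25000^(1.5) = 48.23073
g₁ = m₃ / m₂^(3/2) = -18.00000 / 48.23073 ≈ -0.373

-0.373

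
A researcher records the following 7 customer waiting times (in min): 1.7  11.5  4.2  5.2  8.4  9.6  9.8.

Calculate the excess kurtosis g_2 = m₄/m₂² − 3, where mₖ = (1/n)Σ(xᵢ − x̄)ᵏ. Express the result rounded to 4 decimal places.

x̄ = 7.2000
Σ(xᵢ − x̄)² = 75.7000 ⇒ m₂ = 10.81429
Σ(xᵢ − x̄)⁴ = 1434.8914 ⇒ m₄ = 204.98449
m₂² = 116.94878
g_2 = m₄/m₂² − 3 = 1.75277 − 3 ≈ -1.2472

-1.2472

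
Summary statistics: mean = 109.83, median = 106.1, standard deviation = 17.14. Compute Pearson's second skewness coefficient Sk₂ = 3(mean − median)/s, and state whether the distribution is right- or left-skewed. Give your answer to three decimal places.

Sk₂ = 3(109.83 − 106.1) / 17.14 = 3 × 3.7300 / 17.14
    = 11.1900 / 17.14 ≈ 0.653
Sk₂ > 0 ⇒ mean > median ⇒ right-skewed (positive skew).

0.653, right-skewed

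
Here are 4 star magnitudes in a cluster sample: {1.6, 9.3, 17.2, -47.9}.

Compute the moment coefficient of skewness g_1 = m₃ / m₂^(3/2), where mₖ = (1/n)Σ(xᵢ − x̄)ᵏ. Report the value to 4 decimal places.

-0.9941

x̄ = (1.6 + 9.3 + 17.2 - 47.9) / 4 = -4.9500
deviations (xᵢ − x̄): 6.5500, 14.2500, 22.1500, -42.9500
Σ(xᵢ − x̄)² = 2581.2900 ⇒ m₂ = 2581.2900/4 = 645.32250
Σ(xᵢ − x̄)³ = -65188.0320 ⇒ m₃ = -65188.0320/4 = -16297.00800
m₂^(3/2) = 645.32250^(1.5) = 16393.25564
g_1 = m₃ / m₂^(3/2) = -16297.00800 / 16393.25564 ≈ -0.9941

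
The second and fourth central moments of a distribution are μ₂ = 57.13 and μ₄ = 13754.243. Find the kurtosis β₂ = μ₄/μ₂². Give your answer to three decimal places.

4.214

μ₂² = 57.13² = 3263.83690
μ₄/μ₂² = 13754.243 / 3263.83690 = 4.21413
β₂ ≈ 4.214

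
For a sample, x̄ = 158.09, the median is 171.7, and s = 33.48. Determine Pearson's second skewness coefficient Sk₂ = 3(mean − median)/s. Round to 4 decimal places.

Sk₂ = 3(158.09 − 171.7) / 33.48 = 3 × -13.6100 / 33.48
    = -40.8300 / 33.48 ≈ -1.2195

-1.2195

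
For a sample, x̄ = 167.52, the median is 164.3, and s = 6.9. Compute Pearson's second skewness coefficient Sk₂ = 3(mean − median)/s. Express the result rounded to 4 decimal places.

Sk₂ = 3(167.52 − 164.3) / 6.9 = 3 × 3.2200 / 6.9
    = 9.6600 / 6.9 ≈ 1.4000

1.4000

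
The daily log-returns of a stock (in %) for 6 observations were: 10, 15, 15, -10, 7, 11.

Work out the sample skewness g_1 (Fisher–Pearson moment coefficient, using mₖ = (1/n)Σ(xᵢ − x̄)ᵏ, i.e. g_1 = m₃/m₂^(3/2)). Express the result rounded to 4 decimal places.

x̄ = (10 + 15 + 15 - 10 + 7 + 11) / 6 = 8.0000
deviations (xᵢ − x̄): 2.0000, 7.0000, 7.0000, -18.0000, -1.0000, 3.0000
Σ(xᵢ − x̄)² = 436.0000 ⇒ m₂ = 436.0000/6 = 72.66667
Σ(xᵢ − x̄)³ = -5112.0000 ⇒ m₃ = -5112.0000/6 = -852.00000
m₂^(3/2) = 72.66667^(1.5) = 619.44515
g_1 = m₃ / m₂^(3/2) = -852.00000 / 619.44515 ≈ -1.3754

-1.3754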